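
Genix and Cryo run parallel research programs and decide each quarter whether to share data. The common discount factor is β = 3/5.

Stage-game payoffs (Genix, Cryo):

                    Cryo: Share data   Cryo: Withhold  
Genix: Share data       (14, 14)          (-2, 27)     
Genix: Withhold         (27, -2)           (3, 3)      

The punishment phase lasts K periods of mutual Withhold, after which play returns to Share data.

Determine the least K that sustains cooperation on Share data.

Need Σ_{k=1}^{K} β^k ≥ (27−14)/(14−3) = 1.1818 at β = 3/5.
At K = 3 the sum is 1.1760 < 1.1818; at K = 4 it is 1.3056 ≥ 1.1818.
So the minimum punishment length is K = 4.

4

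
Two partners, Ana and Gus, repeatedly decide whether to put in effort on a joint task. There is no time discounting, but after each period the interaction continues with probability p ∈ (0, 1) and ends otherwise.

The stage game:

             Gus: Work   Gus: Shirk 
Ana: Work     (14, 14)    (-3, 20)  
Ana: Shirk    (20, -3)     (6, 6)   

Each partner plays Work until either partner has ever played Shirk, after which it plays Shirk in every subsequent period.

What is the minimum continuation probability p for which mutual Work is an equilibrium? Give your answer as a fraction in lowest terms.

3/7

Expected cooperation value is 14 + p·14 + p²·14 + … = 14/(1−p); deviation gives 20 + p·6/(1−p).
14 ≥ 20(1−p) + 6p ⇒ 14p ≥ 6 ⇒ p ≥ 6/14 = 3/7.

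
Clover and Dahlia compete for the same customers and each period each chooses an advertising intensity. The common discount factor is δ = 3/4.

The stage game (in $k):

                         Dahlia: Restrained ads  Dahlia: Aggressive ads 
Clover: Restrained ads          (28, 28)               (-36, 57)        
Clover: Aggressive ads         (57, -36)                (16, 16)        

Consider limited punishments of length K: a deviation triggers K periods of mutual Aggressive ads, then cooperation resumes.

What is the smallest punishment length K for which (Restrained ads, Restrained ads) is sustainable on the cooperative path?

6

Need Σ_{k=1}^{K} δ^k ≥ (57−28)/(28−16) = 2.4167 at δ = 3/4.
At K = 5 the sum is 2.2881 < 2.4167; at K = 6 it is 2.4661 ≥ 2.4167.
So the minimum punishment length is K = 6.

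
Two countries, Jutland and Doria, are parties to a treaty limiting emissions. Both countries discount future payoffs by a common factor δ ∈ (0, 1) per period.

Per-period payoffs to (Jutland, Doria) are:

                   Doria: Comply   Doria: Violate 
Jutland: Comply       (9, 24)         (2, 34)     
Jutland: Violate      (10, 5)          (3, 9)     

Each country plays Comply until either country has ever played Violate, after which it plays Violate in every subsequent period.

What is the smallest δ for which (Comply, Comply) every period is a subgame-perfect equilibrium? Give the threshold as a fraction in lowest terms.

2/5

Jutland's threshold: (10−9)/(10−3) = 1/7.
Doria's threshold: (34−24)/(34−9) = 2/5.
1/7 < 2/5, so Doria binds and δ* = 2/5.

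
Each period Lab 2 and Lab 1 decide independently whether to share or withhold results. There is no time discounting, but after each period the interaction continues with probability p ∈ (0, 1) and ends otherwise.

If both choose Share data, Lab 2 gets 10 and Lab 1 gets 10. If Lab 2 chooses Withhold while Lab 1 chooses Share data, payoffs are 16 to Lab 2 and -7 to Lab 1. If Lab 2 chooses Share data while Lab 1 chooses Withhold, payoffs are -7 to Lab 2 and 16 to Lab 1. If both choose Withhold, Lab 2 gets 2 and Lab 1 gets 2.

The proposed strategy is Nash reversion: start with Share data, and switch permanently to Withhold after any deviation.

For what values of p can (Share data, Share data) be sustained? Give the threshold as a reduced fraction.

With no time discounting, the continuation probability p plays the role of the discount factor.
Grim-trigger IC: 10/(1−p) ≥ 16 + 2p/(1−p) ⇒ p ≥ (16−10)/(16−2) = 3/7.

3/7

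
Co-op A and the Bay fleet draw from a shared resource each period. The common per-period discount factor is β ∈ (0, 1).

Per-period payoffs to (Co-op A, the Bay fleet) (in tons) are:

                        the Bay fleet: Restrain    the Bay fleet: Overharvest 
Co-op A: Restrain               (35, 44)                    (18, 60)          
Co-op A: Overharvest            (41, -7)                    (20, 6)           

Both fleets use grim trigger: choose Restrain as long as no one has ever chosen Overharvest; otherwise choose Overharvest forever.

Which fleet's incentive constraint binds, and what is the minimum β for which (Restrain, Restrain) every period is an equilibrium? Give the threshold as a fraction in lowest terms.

Co-op A: cooperation gives 35 each period; deviation gives 41 once then 20 forever.
  35/(1−β) ≥ 41 + 20β/(1−β) ⇒ β ≥ 6/21 = 2/7.
the Bay fleet: cooperation gives 44 each period; deviation gives 60 once then 6 forever.
  β ≥ 16/54 = 8/27.
Both must hold, so the binding constraint is the Bay fleet's: β ≥ 8/27.

the Bay fleet; β ≥ 8/27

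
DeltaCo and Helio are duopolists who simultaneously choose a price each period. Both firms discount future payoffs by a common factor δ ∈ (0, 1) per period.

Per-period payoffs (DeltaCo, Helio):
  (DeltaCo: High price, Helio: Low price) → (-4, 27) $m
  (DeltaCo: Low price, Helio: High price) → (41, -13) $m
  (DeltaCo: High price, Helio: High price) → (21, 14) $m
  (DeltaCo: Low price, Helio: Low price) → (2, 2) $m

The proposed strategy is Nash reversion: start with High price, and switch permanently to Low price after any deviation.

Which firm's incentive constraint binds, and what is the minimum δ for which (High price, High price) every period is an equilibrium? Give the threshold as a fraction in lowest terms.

For DeltaCo: deviation gain 41−21 = 20, per-period punishment loss 21−2 = 19. IC gives δ ≥ 20/39.
For Helio: gain 13, loss 12 per period, so δ ≥ 13/25.
The tighter constraint is Helio's, so cooperation needs δ ≥ 13/25.

Helio; δ ≥ 13/25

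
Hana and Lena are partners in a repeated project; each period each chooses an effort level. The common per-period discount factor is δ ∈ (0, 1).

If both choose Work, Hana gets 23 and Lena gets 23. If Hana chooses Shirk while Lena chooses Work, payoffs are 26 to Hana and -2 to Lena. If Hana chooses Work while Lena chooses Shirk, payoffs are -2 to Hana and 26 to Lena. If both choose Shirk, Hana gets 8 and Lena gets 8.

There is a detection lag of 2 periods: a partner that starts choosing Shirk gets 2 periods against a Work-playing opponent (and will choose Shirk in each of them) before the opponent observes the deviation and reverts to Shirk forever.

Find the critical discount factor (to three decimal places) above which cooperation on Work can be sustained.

A deviator earns 26 for 2 periods, then 8 forever; cooperating earns 23 forever. Multiplying the IC by (1−δ):
23 ≥ 26(1−δ^2) + 8δ^2, so 18·δ^2 ≥ 3 and δ^2 ≥ 1/6.
δ ≥ (1/6)^(1/2) ≈ 0.408.

0.408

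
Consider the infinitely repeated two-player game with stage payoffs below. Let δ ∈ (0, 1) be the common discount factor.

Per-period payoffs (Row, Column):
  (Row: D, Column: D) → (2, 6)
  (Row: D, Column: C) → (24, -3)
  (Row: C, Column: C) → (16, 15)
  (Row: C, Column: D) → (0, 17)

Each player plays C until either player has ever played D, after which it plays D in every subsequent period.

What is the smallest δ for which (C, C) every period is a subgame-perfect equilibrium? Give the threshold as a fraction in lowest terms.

For Row: deviation gain 24−16 = 8, per-period punishment loss 16−2 = 14. IC gives δ ≥ 8/22 = 4/11.
For Column: gain 2, loss 9 per period, so δ ≥ 2/11.
The tighter constraint is Row's, so cooperation needs δ ≥ 4/11.

4/11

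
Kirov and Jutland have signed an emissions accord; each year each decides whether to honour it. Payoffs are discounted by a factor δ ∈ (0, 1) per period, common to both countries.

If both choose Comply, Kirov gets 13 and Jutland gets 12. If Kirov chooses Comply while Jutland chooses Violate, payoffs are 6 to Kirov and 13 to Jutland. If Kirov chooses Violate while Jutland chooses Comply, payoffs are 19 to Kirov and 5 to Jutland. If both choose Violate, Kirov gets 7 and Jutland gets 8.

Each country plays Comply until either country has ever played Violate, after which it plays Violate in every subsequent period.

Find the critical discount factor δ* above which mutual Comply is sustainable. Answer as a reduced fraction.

1/2

For Kirov: deviation gain 19−13 = 6, per-period punishment loss 13−7 = 6. IC gives δ ≥ 6/12 = 1/2.
For Jutland: gain 1, loss 4 per period, so δ ≥ 1/5.
The tighter constraint is Kirov's, so cooperation needs δ ≥ 1/2.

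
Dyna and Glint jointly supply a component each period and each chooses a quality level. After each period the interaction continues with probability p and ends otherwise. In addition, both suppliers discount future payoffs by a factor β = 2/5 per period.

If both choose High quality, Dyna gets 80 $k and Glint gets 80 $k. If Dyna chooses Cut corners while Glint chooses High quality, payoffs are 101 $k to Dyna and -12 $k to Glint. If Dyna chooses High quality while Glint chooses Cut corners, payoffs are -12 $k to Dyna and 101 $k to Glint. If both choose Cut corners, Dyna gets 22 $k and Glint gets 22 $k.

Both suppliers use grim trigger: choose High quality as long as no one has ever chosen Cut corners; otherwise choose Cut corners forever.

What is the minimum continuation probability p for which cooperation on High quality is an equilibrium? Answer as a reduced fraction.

105/158

With continuation probability p and discount β, the effective per-period discount factor is βp.
Grim-trigger IC: βp ≥ (101−80)/(101−22) = 21/79.
So p ≥ (21/79)/(2/5) = 105/158.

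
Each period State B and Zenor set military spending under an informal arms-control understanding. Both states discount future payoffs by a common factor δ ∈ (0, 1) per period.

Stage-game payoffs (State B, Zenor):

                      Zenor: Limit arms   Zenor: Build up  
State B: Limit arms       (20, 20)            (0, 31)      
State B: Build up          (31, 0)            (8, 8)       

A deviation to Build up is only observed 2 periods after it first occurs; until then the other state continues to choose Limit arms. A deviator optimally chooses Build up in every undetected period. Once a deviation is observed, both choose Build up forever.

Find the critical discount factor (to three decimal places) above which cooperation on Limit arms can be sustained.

The best deviation is to choose Build up for all 2 undetected periods, earning 31 each, then 8 forever once detected.
Deviation value: 31(1−δ^2)/(1−δ) + 8δ^2/(1−δ); cooperation value: 20/(1−δ).
IC: 20 ≥ 31(1−δ^2) + 8δ^2 = 31 − 23δ^2.
So δ^2 ≥ 11/23, giving δ ≥ (11/23)^(1/2) ≈ 0.692.

0.692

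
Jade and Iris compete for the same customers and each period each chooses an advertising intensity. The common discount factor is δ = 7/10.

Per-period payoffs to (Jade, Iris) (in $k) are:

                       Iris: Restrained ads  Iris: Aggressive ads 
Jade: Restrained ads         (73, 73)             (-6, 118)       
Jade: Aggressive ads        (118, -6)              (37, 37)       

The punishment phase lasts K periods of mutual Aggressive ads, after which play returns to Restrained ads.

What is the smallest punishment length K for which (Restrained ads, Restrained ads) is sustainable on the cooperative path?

3

Need Σ_{k=1}^{K} δ^k ≥ (118−73)/(73−37) = 1.2500 at δ = 7/10.
At K = 2 the sum is 1.1900 < 1.2500; at K = 3 it is 1.5330 ≥ 1.2500.
So the minimum punishment length is K = 3.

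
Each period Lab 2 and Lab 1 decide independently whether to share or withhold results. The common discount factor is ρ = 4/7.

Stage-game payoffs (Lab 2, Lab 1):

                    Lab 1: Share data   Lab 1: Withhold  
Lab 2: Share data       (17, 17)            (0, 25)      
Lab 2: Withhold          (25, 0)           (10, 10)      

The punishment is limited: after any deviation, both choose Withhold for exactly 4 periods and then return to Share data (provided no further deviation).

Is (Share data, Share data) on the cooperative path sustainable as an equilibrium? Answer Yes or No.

A one-shot deviation gives 25 now, then 10 for 4 periods, then back to 17.
Gain from deviating: (25−17) today; loss: (17−10) in each of the next 4 periods.
No-deviation condition: (17−10)(ρ+…+ρ^4) ≥ 25−17, i.e. ρ+…+ρ^4 ≥ 8/7.
At ρ = 4/7: ρ+…+ρ^4 = 1.1912 ≥ 1.1429.
So cooperation is sustainable.

Yes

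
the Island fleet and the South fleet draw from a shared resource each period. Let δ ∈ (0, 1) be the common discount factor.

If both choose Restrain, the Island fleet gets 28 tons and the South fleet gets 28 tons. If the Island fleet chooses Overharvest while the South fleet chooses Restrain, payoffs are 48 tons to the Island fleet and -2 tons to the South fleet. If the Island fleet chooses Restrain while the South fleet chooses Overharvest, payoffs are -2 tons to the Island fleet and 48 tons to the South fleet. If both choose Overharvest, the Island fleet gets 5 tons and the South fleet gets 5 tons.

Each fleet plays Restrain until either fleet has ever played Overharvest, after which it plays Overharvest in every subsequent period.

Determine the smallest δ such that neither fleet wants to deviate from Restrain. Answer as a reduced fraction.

20/43

Cooperation forever yields 28 each period: 28/(1−δ).
Deviating yields 48 once, then 5 forever: 48 + 5δ/(1−δ).
No profitable deviation requires 28/(1−δ) ≥ 48 + 5δ/(1−δ).
Multiplying by (1−δ): 28 ≥ 48(1−δ) + 5δ = 48 − 43δ.
So 43δ ≥ 20, i.e. δ ≥ 20/43.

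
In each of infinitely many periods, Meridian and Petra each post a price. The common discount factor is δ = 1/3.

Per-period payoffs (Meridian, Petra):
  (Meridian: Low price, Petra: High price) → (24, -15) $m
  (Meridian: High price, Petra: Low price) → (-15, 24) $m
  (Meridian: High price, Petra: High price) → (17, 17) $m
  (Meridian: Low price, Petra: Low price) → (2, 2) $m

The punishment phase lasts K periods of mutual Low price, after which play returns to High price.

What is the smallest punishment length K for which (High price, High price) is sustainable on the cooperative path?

3

No profitable deviation requires (17−2)(δ+…+δ^K) ≥ 24−17, i.e. δ+…+δ^K ≥ 7/15 ≈ 0.4667.
With δ = 1/3, the partial sums are K=1: 0.3333, K=2: 0.4444, K=3: 0.4815.
K = 3 is the first length at which the sum reaches 0.4667.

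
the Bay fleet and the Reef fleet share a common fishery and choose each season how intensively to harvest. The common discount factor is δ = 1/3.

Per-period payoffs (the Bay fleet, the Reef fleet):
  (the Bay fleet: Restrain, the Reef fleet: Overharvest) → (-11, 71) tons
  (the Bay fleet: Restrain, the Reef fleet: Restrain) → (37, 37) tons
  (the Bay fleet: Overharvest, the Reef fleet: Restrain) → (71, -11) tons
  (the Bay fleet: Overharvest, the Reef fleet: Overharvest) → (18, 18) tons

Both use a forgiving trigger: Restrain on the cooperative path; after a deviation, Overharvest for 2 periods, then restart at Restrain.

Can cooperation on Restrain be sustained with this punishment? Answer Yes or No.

No

IC: δ+…+δ^2 ≥ (71−37)/(37−18) = 34/19.
At δ = 1/3: partial sum = 0.4444 < 1.7895. Cooperation not sustainable.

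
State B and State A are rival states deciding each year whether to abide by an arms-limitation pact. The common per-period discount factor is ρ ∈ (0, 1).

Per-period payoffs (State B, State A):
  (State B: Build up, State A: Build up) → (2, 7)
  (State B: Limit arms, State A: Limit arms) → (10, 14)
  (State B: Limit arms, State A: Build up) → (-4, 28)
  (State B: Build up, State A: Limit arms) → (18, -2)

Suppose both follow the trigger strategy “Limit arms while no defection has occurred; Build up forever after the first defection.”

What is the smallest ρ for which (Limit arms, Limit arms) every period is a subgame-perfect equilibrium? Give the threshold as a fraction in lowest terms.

State B's threshold: (18−10)/(18−2) = 1/2.
State A's threshold: (28−14)/(28−7) = 2/3.
1/2 < 2/3, so State A binds and ρ* = 2/3.

2/3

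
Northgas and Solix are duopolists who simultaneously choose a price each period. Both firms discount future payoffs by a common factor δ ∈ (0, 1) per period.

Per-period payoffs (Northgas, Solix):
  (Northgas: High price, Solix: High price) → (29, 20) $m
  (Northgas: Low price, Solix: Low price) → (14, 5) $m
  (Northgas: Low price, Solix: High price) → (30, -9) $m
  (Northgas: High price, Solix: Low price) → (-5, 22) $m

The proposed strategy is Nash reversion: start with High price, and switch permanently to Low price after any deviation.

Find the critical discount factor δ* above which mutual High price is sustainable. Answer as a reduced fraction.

Northgas: cooperation gives 29 each period; deviation gives 30 once then 14 forever.
  29/(1−δ) ≥ 30 + 14δ/(1−δ) ⇒ δ ≥ 1/16.
Solix: cooperation gives 20 each period; deviation gives 22 once then 5 forever.
  δ ≥ 2/17.
Both must hold, so the binding constraint is Solix's: δ ≥ 2/17.

2/17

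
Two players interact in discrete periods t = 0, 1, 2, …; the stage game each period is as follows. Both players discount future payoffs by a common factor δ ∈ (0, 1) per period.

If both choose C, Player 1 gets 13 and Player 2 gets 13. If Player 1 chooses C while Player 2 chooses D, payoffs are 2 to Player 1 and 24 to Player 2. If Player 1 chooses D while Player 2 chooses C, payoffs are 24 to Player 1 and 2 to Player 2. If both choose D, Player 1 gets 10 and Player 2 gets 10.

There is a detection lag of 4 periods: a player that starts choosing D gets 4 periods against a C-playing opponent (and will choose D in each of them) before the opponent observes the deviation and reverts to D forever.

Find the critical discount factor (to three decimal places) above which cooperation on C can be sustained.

0.941

Deviating for the 4 undetected periods gains 24−13 = 11 per period over cooperation, then loses 13−10 = 3 per period forever once punishment starts.
Gain: 11(1 + δ + … + δ^3); loss: 3·δ^4/(1−δ).
No profitable deviation ⇔ 11(1−δ^4) ≤ 3·δ^4, i.e. δ^4 ≥ 11/(11+3) = 11/14.
Hence δ ≥ (11/14)^(1/4) ≈ 0.941.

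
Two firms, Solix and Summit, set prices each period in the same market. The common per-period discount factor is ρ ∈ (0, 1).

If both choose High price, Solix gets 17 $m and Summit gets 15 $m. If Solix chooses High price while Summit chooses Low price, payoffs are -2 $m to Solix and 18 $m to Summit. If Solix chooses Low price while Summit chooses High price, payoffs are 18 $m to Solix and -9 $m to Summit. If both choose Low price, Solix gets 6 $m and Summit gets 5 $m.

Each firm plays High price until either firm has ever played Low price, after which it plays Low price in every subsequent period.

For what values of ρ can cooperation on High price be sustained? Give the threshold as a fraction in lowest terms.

3/13

Solix's threshold: (18−17)/(18−6) = 1/12.
Summit's threshold: (18−15)/(18−5) = 3/13.
1/12 < 3/13, so Summit binds and ρ* = 3/13.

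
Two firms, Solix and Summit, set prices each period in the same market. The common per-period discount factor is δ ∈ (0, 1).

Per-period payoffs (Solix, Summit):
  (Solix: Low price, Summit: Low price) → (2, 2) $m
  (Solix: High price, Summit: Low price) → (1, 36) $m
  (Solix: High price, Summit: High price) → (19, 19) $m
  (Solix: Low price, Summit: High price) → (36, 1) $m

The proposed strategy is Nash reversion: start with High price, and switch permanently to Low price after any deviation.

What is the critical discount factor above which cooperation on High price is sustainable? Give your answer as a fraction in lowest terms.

1/2

Under grim trigger the critical discount factor is (T−C)/(T−P) with T = 36, C = 19, P = 2.
δ* = (36−19)/(36−2) = 17/34 = 1/2.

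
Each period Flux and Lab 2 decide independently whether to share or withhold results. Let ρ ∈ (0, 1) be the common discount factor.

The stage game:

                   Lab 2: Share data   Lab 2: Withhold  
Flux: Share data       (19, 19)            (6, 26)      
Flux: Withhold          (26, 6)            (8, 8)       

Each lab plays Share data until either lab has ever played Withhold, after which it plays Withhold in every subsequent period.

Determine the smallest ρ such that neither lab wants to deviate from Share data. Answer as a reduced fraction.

7/18

Under grim trigger the critical discount factor is (T−C)/(T−P) with T = 26, C = 19, P = 8.
ρ* = (26−19)/(26−8) = 7/18.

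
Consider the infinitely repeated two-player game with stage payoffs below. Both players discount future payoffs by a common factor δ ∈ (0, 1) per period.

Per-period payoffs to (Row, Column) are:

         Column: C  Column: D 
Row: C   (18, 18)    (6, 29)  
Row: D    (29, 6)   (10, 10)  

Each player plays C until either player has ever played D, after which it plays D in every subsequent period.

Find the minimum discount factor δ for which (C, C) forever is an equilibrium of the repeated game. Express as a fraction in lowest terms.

11/19

Cooperation forever yields 18 each period: 18/(1−δ).
Deviating yields 29 once, then 10 forever: 29 + 10δ/(1−δ).
No profitable deviation requires 18/(1−δ) ≥ 29 + 10δ/(1−δ).
Multiplying by (1−δ): 18 ≥ 29(1−δ) + 10δ = 29 − 19δ.
So 19δ ≥ 11, i.e. δ ≥ 11/19.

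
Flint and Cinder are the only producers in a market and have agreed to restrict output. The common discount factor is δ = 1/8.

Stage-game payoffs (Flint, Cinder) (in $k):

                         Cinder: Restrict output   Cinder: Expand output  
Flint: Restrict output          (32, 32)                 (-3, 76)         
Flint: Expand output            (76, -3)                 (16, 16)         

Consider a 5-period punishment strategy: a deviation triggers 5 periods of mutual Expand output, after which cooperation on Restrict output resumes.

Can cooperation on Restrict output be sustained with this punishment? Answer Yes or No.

No

Comparing payoff streams over the 6 periods until play realigns: cooperate → 32(1+δ+…+δ^5); deviate → 76 + 16(δ+…+δ^5).
Cooperation is sustained iff (32−16)(δ+…+δ^5) ≥ 76−32.
δ+…+δ^5 = 1/8·(1−(1/8)^5)/(1−1/8) = 0.1429, and (76−32)/(32−16) = 2.7500.
0.1429 < 2.7500, so cooperation is not sustainable.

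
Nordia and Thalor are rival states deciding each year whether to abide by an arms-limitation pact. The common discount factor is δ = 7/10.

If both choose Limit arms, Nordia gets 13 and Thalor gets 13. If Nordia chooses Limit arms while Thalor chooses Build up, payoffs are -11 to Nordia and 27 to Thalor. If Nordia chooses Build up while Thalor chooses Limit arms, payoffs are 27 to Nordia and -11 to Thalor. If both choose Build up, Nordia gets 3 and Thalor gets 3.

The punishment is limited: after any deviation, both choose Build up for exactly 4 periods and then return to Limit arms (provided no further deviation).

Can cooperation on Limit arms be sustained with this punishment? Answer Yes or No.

Comparing payoff streams over the 5 periods until play realigns: cooperate → 13(1+δ+…+δ^4); deviate → 27 + 3(δ+…+δ^4).
Cooperation is sustained iff (13−3)(δ+…+δ^4) ≥ 27−13.
δ+…+δ^4 = 7/10·(1−(7/10)^4)/(1−7/10) = 1.7731, and (27−13)/(13−3) = 1.4000.
1.7731 ≥ 1.4000, so cooperation is sustainable.

Yes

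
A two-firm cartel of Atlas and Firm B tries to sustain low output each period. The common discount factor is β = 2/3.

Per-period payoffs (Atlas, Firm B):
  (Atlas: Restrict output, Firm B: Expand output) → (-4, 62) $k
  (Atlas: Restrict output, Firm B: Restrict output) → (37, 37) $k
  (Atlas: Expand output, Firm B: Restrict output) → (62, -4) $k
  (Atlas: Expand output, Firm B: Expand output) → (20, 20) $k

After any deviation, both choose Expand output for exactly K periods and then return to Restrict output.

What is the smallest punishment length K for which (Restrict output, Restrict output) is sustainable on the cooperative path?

IC: β(1−β^K)/(1−β) ≥ (62−37)/(37−20) = 25/17.
With β = 2/3: need 1 − β^K ≥ 25/17·(1−2/3)/(2/3), i.e. β^K ≤ 0.2647.
Since (2/3)^3 = 0.2963 and (2/3)^4 = 0.1975, the smallest such K is 4.

4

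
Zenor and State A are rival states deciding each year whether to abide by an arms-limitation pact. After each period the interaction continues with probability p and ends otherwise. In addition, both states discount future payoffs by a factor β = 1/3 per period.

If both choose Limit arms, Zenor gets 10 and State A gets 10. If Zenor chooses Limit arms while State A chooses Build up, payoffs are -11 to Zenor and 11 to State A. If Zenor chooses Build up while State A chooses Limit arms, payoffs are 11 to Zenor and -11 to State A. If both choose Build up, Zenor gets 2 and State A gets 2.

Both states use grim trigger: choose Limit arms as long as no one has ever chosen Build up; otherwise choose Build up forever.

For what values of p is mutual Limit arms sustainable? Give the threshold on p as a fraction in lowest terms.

1/3

Expected continuation weight on next period's payoff is β·p = 1/3·p, which plays the role of the discount factor.
Cooperation requires 1/3·p ≥ (11−10)/(11−2) = 1/9, hence p ≥ 1/3.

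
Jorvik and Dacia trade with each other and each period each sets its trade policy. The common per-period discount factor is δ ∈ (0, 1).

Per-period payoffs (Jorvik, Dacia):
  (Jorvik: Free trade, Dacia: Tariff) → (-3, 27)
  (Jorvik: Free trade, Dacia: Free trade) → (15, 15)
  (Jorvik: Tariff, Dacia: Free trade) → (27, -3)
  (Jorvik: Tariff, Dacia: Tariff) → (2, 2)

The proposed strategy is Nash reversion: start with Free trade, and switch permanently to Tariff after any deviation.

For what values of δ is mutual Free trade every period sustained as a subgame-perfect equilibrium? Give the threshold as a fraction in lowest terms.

12/25

15/(1−δ) ≥ 27 + 2δ/(1−δ)
15 ≥ 27 − 25δ
δ ≥ 12/25.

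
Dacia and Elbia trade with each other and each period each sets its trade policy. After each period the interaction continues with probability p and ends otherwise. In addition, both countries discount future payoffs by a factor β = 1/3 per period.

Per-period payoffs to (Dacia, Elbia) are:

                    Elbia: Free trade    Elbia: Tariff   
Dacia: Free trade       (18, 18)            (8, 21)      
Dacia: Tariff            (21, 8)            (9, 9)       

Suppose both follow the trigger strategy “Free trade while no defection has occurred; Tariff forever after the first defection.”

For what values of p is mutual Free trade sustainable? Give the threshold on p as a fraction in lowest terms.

Expected continuation weight on next period's payoff is β·p = 1/3·p, which plays the role of the discount factor.
Cooperation requires 1/3·p ≥ (21−18)/(21−9) = 1/4, hence p ≥ 3/4.

3/4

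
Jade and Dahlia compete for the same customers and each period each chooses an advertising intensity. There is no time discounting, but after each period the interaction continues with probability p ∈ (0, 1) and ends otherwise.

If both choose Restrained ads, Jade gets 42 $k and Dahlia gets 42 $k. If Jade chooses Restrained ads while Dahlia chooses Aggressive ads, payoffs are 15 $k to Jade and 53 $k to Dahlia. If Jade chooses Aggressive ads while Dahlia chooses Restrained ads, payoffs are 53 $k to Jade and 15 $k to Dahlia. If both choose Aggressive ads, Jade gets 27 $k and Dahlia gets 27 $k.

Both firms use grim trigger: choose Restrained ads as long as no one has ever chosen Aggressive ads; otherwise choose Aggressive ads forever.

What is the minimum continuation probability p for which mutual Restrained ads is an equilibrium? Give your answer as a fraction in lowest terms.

Expected cooperation value is 42 + p·42 + p²·42 + … = 42/(1−p); deviation gives 53 + p·27/(1−p).
42 ≥ 53(1−p) + 27p ⇒ 26p ≥ 11 ⇒ p ≥ 11/26.

11/26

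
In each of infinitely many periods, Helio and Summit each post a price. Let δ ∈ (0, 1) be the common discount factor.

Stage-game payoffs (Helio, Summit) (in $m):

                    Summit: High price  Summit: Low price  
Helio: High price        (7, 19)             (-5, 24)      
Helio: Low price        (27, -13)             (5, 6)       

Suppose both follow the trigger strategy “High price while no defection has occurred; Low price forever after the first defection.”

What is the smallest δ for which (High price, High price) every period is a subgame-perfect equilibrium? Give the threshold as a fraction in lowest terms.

10/11

For Helio: deviation gain 27−7 = 20, per-period punishment loss 7−5 = 2. IC gives δ ≥ 20/22 = 10/11.
For Summit: gain 5, loss 13 per period, so δ ≥ 5/18.
The tighter constraint is Helio's, so cooperation needs δ ≥ 10/11.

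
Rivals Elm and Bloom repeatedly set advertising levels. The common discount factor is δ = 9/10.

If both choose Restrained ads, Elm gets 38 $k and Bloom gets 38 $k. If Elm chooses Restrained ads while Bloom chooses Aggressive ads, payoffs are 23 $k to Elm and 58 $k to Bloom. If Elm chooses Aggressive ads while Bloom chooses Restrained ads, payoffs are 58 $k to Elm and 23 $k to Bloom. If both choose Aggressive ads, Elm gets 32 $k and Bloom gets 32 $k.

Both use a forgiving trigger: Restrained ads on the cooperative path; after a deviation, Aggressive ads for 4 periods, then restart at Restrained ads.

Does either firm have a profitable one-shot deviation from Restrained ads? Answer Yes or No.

Yes

IC: δ+…+δ^4 ≥ (58−38)/(38−32) = 10/3.
At δ = 9/10: partial sum = 3.0951 < 3.3333. Cooperation not sustainable.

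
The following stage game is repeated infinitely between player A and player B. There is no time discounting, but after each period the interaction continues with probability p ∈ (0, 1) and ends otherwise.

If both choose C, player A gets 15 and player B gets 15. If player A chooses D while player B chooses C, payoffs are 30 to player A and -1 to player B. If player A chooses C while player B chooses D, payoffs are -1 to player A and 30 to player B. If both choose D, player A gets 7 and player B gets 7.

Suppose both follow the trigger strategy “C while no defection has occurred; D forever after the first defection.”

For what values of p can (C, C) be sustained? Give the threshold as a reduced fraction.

Expected cooperation value is 15 + p·15 + p²·15 + … = 15/(1−p); deviation gives 30 + p·7/(1−p).
15 ≥ 30(1−p) + 7p ⇒ 23p ≥ 15 ⇒ p ≥ 15/23.

15/23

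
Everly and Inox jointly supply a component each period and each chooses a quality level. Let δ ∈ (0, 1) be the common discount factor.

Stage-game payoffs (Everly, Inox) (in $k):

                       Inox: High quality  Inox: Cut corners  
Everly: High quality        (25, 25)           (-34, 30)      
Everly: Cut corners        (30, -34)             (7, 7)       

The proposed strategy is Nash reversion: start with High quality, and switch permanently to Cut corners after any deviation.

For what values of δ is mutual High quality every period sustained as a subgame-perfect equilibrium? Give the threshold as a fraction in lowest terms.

Under grim trigger the critical discount factor is (T−C)/(T−P) with T = 30, C = 25, P = 7.
δ* = (30−25)/(30−7) = 5/23.

5/23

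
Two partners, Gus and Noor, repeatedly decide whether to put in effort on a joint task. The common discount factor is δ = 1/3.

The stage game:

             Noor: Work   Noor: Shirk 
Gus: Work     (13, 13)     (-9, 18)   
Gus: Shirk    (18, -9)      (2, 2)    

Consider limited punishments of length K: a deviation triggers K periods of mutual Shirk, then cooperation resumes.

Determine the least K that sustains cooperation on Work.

IC: δ(1−δ^K)/(1−δ) ≥ (18−13)/(13−2) = 5/11.
With δ = 1/3: need 1 − δ^K ≥ 5/11·(1−1/3)/(1/3), i.e. δ^K ≤ 0.0909.
Since (1/3)^2 = 0.1111 and (1/3)^3 = 0.0370, the smallest such K is 3.

3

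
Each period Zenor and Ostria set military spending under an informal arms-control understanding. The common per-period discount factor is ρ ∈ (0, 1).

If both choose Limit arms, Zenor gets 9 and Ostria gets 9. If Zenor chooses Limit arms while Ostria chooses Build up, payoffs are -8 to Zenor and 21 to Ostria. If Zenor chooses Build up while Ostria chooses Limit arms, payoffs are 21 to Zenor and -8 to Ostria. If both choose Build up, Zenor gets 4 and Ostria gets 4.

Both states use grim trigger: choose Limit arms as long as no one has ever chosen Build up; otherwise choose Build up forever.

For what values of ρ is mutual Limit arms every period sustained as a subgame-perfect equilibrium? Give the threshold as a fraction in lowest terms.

9/(1−ρ) ≥ 21 + 4ρ/(1−ρ)
9 ≥ 21 − 17ρ
ρ ≥ 12/17.

12/17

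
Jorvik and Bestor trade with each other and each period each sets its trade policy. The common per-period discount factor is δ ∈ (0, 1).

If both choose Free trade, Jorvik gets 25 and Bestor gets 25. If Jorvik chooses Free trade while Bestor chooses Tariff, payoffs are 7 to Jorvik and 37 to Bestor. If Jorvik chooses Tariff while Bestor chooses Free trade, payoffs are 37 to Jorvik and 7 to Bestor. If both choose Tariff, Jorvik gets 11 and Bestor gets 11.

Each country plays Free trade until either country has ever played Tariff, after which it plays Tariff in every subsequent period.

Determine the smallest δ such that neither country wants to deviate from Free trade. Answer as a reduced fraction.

6/13

Cooperation forever yields 25 each period: 25/(1−δ).
Deviating yields 37 once, then 11 forever: 37 + 11δ/(1−δ).
No profitable deviation requires 25/(1−δ) ≥ 37 + 11δ/(1−δ).
Multiplying by (1−δ): 25 ≥ 37(1−δ) + 11δ = 37 − 26δ.
So 26δ ≥ 12, i.e. δ ≥ 12/26 = 6/13.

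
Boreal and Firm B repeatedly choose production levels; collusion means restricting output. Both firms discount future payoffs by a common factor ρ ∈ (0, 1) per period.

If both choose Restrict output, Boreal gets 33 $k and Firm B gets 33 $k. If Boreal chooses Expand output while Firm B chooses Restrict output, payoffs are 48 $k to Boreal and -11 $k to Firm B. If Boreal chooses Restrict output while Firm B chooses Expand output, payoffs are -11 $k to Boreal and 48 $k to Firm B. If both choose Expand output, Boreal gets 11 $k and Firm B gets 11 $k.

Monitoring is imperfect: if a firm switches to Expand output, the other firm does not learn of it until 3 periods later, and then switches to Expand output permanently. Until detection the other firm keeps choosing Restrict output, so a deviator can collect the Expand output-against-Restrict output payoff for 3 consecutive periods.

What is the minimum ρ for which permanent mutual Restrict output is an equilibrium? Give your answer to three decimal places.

0.740

Deviating for the 3 undetected periods gains 48−33 = 15 per period over cooperation, then loses 33−11 = 22 per period forever once punishment starts.
Gain: 15(1 + ρ + … + ρ^2); loss: 22·ρ^3/(1−ρ).
No profitable deviation ⇔ 15(1−ρ^3) ≤ 22·ρ^3, i.e. ρ^3 ≥ 15/(15+22) = 15/37.
Hence ρ ≥ (15/37)^(1/3) ≈ 0.740.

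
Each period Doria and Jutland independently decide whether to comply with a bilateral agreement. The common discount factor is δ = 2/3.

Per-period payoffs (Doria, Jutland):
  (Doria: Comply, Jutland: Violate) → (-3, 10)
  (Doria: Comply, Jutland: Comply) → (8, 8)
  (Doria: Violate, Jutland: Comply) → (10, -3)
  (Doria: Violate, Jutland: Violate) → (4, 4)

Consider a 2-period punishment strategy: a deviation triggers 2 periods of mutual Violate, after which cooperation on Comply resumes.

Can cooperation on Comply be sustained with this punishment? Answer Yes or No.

A one-shot deviation gives 10 now, then 4 for 2 periods, then back to 8.
Gain from deviating: (10−8) today; loss: (8−4) in each of the next 2 periods.
No-deviation condition: (8−4)(δ+…+δ^2) ≥ 10−8, i.e. δ+…+δ^2 ≥ 1/2.
At δ = 2/3: δ+…+δ^2 = 1.1111 ≥ 0.5000.
So cooperation is sustainable.

Yes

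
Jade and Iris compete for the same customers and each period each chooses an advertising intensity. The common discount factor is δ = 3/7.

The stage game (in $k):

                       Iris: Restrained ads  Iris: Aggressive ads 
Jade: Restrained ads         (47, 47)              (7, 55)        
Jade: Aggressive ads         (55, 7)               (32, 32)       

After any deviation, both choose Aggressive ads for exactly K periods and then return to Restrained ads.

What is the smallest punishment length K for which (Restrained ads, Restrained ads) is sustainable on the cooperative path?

No profitable deviation requires (47−32)(δ+…+δ^K) ≥ 55−47, i.e. δ+…+δ^K ≥ 8/15 ≈ 0.5333.
With δ = 3/7, the partial sums are K=1: 0.4286, K=2: 0.6122.
K = 2 is the first length at which the sum reaches 0.5333.

2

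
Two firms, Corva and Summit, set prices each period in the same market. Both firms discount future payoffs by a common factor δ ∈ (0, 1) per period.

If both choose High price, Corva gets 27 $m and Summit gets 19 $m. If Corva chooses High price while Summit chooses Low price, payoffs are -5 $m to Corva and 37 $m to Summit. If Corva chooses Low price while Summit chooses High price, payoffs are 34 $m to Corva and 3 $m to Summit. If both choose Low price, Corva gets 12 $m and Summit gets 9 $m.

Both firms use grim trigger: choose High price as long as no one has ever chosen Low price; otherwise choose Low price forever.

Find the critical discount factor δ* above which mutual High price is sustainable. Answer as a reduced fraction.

9/14

For Corva: deviation gain 34−27 = 7, per-period punishment loss 27−12 = 15. IC gives δ ≥ 7/22.
For Summit: gain 18, loss 10 per period, so δ ≥ 18/28 = 9/14.
The tighter constraint is Summit's, so cooperation needs δ ≥ 9/14.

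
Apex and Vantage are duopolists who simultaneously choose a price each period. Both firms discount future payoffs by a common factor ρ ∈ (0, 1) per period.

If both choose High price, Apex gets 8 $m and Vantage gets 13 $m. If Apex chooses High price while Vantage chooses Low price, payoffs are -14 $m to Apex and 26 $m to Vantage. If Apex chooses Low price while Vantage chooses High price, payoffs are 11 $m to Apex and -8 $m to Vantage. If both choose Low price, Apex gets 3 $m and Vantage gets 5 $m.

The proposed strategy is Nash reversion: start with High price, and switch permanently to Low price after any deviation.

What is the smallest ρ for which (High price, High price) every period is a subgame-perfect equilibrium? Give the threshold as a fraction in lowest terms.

Apex: cooperation gives 8 each period; deviation gives 11 once then 3 forever.
  8/(1−ρ) ≥ 11 + 3ρ/(1−ρ) ⇒ ρ ≥ 3/8.
Vantage: cooperation gives 13 each period; deviation gives 26 once then 5 forever.
  ρ ≥ 13/21.
Both must hold, so the binding constraint is Vantage's: ρ ≥ 13/21.

13/21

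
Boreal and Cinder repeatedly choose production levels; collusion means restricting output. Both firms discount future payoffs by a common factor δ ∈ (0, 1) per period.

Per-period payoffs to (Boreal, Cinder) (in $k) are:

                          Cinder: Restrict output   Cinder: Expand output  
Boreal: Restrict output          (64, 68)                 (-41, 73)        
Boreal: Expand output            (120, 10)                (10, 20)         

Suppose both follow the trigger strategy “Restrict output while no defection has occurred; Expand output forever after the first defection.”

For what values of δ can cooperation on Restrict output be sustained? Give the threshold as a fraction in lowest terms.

Boreal: cooperation gives 64 each period; deviation gives 120 once then 10 forever.
  64/(1−δ) ≥ 120 + 10δ/(1−δ) ⇒ δ ≥ 56/110 = 28/55.
Cinder: cooperation gives 68 each period; deviation gives 73 once then 20 forever.
  δ ≥ 5/53.
Both must hold, so the binding constraint is Boreal's: δ ≥ 28/55.

28/55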